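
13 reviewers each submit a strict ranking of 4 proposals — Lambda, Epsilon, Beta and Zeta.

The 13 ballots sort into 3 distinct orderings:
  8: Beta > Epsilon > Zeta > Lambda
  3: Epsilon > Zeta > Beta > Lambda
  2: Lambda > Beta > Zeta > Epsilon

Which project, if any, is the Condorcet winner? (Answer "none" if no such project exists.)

Beta

Check each pair by majority over 13 ballots:
Lambda vs Epsilon: Lambda preferred on 2 ballots; Epsilon wins 11–2.
Lambda vs Beta: Lambda is ranked higher on 2 ballots, Beta on 11. Beta wins 11–2.
Lambda vs Zeta: 2 for Lambda, 11 for Zeta — Zeta by 11–2.
Epsilon vs Beta: 3 for Epsilon, 10 for Beta — Beta by 10–3.
Epsilon vs Zeta: 8+3 = 11 for Epsilon, 2 for Zeta — Epsilon by 11–2.
Beta vs Zeta: Beta preferred on 8+2 = 10 ballots; Beta wins 10–3.
Beta wins every pairwise contest, so Beta is the Condorcet winner.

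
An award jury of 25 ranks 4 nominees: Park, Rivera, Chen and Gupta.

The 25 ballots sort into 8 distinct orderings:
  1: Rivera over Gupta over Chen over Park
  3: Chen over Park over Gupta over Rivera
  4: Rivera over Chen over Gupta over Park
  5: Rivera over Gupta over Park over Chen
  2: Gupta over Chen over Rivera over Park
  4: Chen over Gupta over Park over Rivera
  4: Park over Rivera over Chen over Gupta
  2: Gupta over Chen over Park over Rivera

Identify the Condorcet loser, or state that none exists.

Pairwise majorities:
Park vs Rivera: Park preferred on 3+4+4+2 = 13 ballots; Park wins 13–12.
Park vs Chen: Chen, 16–9.
Park vs Gupta: Gupta wins 18–7.
Rivera vs Chen: Rivera, 14–11.
Rivera vs Gupta: Rivera wins 14–11.
Chen–Gupta: Chen 15–10.
No nominee is winless: Park beats Rivera; Rivera beats Chen; Chen beats Park; Gupta beats Park. There is no Condorcet loser.

none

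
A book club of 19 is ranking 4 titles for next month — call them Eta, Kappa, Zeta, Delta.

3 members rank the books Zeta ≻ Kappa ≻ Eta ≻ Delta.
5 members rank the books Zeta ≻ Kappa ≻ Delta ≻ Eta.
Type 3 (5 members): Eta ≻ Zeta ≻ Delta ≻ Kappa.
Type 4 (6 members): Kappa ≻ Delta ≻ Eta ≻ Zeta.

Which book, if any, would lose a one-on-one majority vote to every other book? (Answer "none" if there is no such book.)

Head-to-head results (19 members):
Eta vs Kappa: 5 for Eta, 14 for Kappa — Kappa by 14–5.
Eta vs Zeta: 11 to 8, Eta.
Eta vs Delta: Eta is ranked higher on 3+5 = 8 ballots, Delta on 11. Delta wins 11–8.
Kappa vs Zeta: Zeta wins 13–6.
Kappa vs Delta: 14 to 5, Kappa.
Zeta vs Delta: Zeta wins 13–6.
Every book wins at least one matchup (Eta beats Zeta; Kappa beats Eta; Zeta beats Kappa; Delta beats Eta), so there is no Condorcet loser.

none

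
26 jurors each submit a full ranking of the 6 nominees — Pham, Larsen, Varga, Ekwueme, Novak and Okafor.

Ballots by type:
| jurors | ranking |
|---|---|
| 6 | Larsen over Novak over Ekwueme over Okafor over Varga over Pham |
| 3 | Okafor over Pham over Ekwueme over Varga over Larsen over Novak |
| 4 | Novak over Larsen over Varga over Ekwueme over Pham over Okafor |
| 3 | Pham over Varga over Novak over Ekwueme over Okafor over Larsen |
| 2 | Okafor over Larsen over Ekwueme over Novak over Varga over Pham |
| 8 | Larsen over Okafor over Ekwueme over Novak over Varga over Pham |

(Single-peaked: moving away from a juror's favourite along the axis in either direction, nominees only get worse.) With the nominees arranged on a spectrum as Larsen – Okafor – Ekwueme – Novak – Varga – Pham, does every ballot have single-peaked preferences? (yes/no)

Axis positions: Larsen=1, Okafor=2, Ekwueme=3, Novak=4, Varga=5, Pham=6.
Type 1: ranking walks positions 1-4-3-2-5-6; Novak is ranked above Okafor even though Okafor lies between Novak and the peak Larsen on the axis — preferences dip and rise again. Not single-peaked.
Type 2: ranking walks positions 2-6-3-5-1-4; Pham is ranked above Ekwueme even though Ekwueme lies between Pham and the peak Okafor on the axis — preferences dip and rise again. Not single-peaked.
Type 3: ranking walks positions 4-1-5-3-6-2; Larsen is ranked above Ekwueme even though Ekwueme lies between Larsen and the peak Novak on the axis — preferences dip and rise again. Not single-peaked.
Type 4 (peak Pham at position 6): ranking walks positions 6-5-4-3-2-1, expanding outward from the peak — single-peaked.
Type 5 (peak Okafor at position 2): ranking walks positions 2-1-3-4-5-6, expanding outward from the peak — single-peaked.
Type 6 (peak Larsen at position 1): ranking walks positions 1-2-3-4-5-6, expanding outward from the peak — single-peaked.
Type 1 violates single-peakedness, so the profile is not single-peaked on this axis.

no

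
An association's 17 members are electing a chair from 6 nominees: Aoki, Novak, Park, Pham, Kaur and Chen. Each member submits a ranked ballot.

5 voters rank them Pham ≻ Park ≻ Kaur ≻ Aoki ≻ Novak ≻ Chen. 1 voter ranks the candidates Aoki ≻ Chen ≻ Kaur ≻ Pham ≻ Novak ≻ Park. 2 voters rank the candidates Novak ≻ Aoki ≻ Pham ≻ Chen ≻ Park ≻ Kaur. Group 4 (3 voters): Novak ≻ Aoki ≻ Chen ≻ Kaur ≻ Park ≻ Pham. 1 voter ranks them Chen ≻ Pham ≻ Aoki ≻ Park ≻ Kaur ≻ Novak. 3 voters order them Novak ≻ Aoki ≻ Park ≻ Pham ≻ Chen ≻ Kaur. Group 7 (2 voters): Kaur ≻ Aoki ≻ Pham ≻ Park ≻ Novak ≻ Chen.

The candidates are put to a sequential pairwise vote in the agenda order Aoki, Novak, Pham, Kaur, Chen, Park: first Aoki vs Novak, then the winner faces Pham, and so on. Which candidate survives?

Aoki

Round 1: Aoki vs Novak — 9–8, Aoki advances.
Round 2: Aoki vs Pham — 11–6, Aoki advances.
Round 3: Aoki vs Kaur — 10–7, Aoki advances.
Round 4: Aoki vs Chen — 16–1, Aoki advances.
Round 5: Aoki vs Park — 12–5, Aoki advances.
The agenda winner is Aoki.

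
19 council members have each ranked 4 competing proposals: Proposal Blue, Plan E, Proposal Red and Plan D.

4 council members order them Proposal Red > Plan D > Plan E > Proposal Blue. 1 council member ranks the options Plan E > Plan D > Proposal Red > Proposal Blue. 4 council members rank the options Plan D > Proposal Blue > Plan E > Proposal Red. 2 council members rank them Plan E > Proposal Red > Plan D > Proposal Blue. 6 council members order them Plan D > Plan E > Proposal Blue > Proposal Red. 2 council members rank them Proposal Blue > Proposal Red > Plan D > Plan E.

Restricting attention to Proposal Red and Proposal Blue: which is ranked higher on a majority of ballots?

Ballots ranking Proposal Red above Proposal Blue: 4 + 1 + 2 = 7.
Ballots ranking Proposal Blue above Proposal Red: 19 − 7 = 12.
Proposal Blue wins the head-to-head 12–7.

Proposal Blue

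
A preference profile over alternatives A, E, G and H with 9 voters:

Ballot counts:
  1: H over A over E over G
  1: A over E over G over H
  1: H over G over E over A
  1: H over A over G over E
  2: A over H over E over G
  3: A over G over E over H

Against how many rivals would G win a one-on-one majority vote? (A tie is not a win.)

G against each rival (9 voters):
G vs A: G is ranked higher on 1 ballot, A on 8. A wins 8–1.
G vs E: 1+1+3 = 5 for G, 4 for E — G by 5–4.
G vs H: G is ranked higher on 1+3 = 4 ballots, H on 5. H wins 5–4.
G beats E; loses to A, H — 1 pairwise win.

1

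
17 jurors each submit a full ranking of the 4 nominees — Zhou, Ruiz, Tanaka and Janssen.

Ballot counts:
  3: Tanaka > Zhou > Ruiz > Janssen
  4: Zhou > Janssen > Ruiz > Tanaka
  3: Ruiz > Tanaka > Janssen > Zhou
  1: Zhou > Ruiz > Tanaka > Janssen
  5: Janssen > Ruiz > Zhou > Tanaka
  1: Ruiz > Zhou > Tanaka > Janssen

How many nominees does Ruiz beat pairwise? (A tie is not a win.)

Ruiz against each rival (17 jurors):
Ruiz vs Zhou: Ruiz preferred on 3+5+1 = 9 ballots; Ruiz wins 9–8.
Ruiz vs Tanaka: Ruiz wins 14–3.
Ruiz vs Janssen: 8 to 9, Janssen.
Ruiz beats Zhou, Tanaka; loses to Janssen — 2 pairwise wins.

2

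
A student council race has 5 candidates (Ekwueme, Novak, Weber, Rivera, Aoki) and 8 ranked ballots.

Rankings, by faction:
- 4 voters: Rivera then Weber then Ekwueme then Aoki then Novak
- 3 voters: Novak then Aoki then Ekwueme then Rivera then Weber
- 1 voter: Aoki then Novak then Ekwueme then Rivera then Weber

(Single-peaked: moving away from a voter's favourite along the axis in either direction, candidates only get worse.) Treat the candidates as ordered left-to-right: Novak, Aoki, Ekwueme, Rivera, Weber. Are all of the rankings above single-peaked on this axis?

Axis positions: Novak=1, Aoki=2, Ekwueme=3, Rivera=4, Weber=5.
Faction 1 (peak Rivera at position 4): ranking walks positions 4-5-3-2-1, expanding outward from the peak — single-peaked.
Faction 2 (peak Novak at position 1): ranking walks positions 1-2-3-4-5, expanding outward from the peak — single-peaked.
Faction 3 (peak Aoki at position 2): ranking walks positions 2-1-3-4-5, expanding outward from the peak — single-peaked.
Every ranking is single-peaked on this axis.

yes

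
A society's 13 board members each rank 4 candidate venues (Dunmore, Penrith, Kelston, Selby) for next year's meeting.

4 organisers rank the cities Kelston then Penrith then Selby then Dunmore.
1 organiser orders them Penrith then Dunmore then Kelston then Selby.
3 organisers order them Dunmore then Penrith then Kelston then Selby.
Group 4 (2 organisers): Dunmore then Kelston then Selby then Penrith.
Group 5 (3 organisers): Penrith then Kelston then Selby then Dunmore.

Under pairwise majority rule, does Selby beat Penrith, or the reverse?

Penrith

Ballots ranking Selby above Penrith: 2.
Ballots ranking Penrith above Selby: 13 − 2 = 11.
Penrith wins the head-to-head 11–2.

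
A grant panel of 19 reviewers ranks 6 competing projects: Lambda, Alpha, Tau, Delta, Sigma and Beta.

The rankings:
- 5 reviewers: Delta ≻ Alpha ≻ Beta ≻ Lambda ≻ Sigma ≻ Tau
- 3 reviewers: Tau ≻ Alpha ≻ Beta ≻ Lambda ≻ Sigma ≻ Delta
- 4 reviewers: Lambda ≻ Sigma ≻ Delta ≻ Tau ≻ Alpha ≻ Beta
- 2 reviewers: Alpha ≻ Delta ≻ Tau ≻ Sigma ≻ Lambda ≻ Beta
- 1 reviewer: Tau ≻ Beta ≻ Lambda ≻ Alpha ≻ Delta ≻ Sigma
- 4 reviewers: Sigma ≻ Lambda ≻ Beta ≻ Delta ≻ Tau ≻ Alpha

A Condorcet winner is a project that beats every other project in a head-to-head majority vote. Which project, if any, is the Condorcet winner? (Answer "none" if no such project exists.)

none

Head-to-head results (19 reviewers):
Lambda vs Alpha: Alpha wins 10–9.
Lambda vs Tau: Lambda wins 13–6.
Lambda vs Delta: Lambda wins 12–7.
Lambda vs Sigma: Lambda, 13–6.
Lambda–Beta: Lambda 10–9.
Alpha–Tau: Tau 12–7.
Alpha vs Delta: Delta wins 13–6.
Alpha vs Sigma: Alpha wins 11–8.
Alpha–Beta: Alpha 14–5.
Tau vs Delta: Delta, 15–4.
Tau vs Sigma: Sigma, 13–6.
Tau–Beta: Tau 10–9.
Delta vs Sigma: Sigma, 11–8.
Delta vs Beta: Delta, 11–8.
Sigma–Beta: Sigma 10–9.
Each project drops at least one matchup (Lambda loses to Alpha; Alpha loses to Tau; Tau loses to Lambda; Delta loses to Lambda; Sigma loses to Lambda; Beta loses to Lambda); the cycle Lambda → Tau → Alpha → Lambda rules out a Condorcet winner.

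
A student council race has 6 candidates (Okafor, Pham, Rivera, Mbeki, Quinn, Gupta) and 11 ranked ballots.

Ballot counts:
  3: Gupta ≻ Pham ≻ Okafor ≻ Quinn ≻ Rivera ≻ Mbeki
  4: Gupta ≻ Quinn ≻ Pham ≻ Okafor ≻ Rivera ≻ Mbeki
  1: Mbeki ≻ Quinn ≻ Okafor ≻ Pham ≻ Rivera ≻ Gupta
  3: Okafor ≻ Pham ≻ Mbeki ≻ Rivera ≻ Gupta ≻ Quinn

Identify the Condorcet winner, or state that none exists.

Pairwise majorities:
Okafor vs Pham: Pham, 7–4.
Okafor vs Rivera: Okafor wins 11–0.
Okafor–Mbeki: Okafor 10–1.
Okafor vs Quinn: Okafor, 6–5.
Okafor–Gupta: Gupta 7–4.
Pham vs Rivera: Pham, 11–0.
Pham vs Mbeki: Pham wins 10–1.
Pham–Quinn: Pham 6–5.
Pham vs Gupta: Gupta, 7–4.
Rivera vs Mbeki: Rivera wins 7–4.
Rivera vs Quinn: Quinn wins 8–3.
Rivera vs Gupta: Gupta wins 7–4.
Mbeki vs Quinn: Quinn wins 7–4.
Mbeki–Gupta: Gupta 7–4.
Quinn vs Gupta: Gupta wins 10–1.
Gupta beats each of Okafor, Pham, Rivera, Mbeki, Quinn — Gupta is the Condorcet winner.

Gupta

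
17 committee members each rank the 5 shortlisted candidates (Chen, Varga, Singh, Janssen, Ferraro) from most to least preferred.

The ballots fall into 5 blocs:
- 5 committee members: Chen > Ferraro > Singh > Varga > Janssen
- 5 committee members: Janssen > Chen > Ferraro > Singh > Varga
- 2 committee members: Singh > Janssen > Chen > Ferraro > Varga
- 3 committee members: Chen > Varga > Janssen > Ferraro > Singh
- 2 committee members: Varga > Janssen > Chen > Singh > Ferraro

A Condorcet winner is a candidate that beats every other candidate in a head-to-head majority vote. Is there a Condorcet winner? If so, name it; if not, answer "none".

none

Pairwise majorities:
Chen–Varga: Chen 15–2.
Chen–Singh: Chen 15–2.
Chen vs Janssen: Janssen wins 9–8.
Chen vs Ferraro: Chen wins 17–0.
Varga vs Singh: Singh wins 12–5.
Varga–Janssen: Varga 10–7.
Varga vs Ferraro: Ferraro, 12–5.
Singh–Janssen: Janssen 10–7.
Singh vs Ferraro: Ferraro wins 13–4.
Janssen–Ferraro: Janssen 12–5.
No candidate is unbeaten: Chen loses to Janssen; Varga loses to Chen; Singh loses to Chen; Janssen loses to Varga; Ferraro loses to Chen. In particular Chen → Varga → Janssen → Chen is a majority cycle — no Condorcet winner exists.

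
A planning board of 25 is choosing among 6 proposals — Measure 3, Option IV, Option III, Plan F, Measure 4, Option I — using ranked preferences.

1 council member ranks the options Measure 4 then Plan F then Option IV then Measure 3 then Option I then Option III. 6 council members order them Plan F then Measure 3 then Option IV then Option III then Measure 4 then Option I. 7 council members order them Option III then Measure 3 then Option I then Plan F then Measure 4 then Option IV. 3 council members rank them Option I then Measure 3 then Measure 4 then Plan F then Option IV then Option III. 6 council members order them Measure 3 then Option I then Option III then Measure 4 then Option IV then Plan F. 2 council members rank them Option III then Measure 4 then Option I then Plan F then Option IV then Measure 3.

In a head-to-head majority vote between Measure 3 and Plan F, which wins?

Measure 3

Ballots ranking Measure 3 above Plan F: 7 + 3 + 6 = 16.
Ballots ranking Plan F above Measure 3: 25 − 16 = 9.
Measure 3 wins the head-to-head 16–9.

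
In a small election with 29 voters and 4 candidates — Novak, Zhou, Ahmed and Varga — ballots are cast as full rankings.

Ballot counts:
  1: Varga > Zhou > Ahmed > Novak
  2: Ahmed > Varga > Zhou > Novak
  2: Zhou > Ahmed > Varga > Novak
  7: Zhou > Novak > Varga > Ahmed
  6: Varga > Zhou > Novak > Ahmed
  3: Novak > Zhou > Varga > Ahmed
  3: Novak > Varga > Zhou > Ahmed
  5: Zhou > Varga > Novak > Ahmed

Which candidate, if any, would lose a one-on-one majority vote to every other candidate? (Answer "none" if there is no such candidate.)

Head-to-head results (29 voters):
Novak vs Zhou: Novak is ranked higher on 3+3 = 6 ballots, Zhou on 23. Zhou wins 23–6.
Novak vs Ahmed: Novak wins 24–5.
Novak vs Varga: 7+3+3 = 13 for Novak, 16 for Varga — Varga by 16–13.
Zhou vs Ahmed: Zhou preferred on 27 ballots; Zhou wins 27–2.
Zhou vs Varga: 17 to 12, Zhou.
Ahmed vs Varga: Varga wins 25–4.
Ahmed loses to every other candidate — it is the Condorcet loser.

Ahmed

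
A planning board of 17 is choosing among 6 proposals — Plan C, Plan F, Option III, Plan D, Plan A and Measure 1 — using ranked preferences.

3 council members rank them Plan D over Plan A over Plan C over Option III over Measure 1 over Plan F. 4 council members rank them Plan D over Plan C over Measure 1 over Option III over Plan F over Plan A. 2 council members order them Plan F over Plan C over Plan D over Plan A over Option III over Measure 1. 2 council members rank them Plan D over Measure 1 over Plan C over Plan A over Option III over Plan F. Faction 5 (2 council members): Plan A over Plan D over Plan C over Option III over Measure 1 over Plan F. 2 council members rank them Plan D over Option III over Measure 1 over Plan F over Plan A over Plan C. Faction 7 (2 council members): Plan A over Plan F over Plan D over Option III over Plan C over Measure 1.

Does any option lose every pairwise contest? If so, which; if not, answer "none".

Head-to-head results (17 council members):
Plan C vs Plan F: Plan C is ranked higher on 3+4+2+2 = 11 ballots, Plan F on 6. Plan C wins 11–6.
Plan C vs Option III: Plan C, 13–4.
Plan C vs Plan D: Plan C is ranked higher on 2 ballots, Plan D on 15. Plan D wins 15–2.
Plan C vs Plan A: Plan A wins 9–8.
Plan C vs Measure 1: 3+4+2+2+2 = 13 for Plan C, 4 for Measure 1 — Plan C by 13–4.
Plan F vs Option III: 2+2 = 4 for Plan F, 13 for Option III — Option III by 13–4.
Plan F vs Plan D: Plan D, 13–4.
Plan F–Plan A: Plan A 9–8.
Plan F vs Measure 1: Plan F is ranked higher on 2+2 = 4 ballots, Measure 1 on 13. Measure 1 wins 13–4.
Option III vs Plan D: 0 to 17, Plan D.
Option III vs Plan A: Plan A, 11–6.
Option III–Measure 1: Option III 11–6.
Plan D vs Plan A: Plan D preferred on 3+4+2+2+2 = 13 ballots; Plan D wins 13–4.
Plan D vs Measure 1: Plan D wins 17–0.
Plan A vs Measure 1: 3+2+2+2 = 9 for Plan A, 8 for Measure 1 — Plan A by 9–8.
Plan F loses to every other option — it is the Condorcet loser.

Plan F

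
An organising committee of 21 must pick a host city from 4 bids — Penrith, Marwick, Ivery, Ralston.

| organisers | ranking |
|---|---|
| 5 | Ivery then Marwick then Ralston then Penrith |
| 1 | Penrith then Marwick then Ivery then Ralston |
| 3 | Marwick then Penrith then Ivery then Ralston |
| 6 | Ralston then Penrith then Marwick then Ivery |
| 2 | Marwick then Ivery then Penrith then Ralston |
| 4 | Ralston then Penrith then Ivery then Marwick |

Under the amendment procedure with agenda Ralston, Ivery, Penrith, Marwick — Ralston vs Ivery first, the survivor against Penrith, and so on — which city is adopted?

Penrith

Round 1: Ralston vs Ivery — 10–11, Ivery advances.
Round 2: Ivery vs Penrith — 7–14, Penrith advances.
Round 3: Penrith vs Marwick — 11–10, Penrith advances.
The agenda winner is Penrith.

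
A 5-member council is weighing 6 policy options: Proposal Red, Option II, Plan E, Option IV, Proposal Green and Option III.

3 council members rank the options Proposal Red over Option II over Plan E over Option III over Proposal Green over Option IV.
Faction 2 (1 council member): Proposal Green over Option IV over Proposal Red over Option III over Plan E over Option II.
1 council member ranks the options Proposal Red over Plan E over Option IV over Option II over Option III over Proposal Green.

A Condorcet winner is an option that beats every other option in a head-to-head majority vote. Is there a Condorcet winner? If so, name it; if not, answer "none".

Proposal Red

Head-to-head results (5 council members):
Proposal Red vs Option II: 5 to 0, Proposal Red.
Proposal Red vs Plan E: 5 to 0, Proposal Red.
Proposal Red vs Option IV: Proposal Red preferred on 3+1 = 4 ballots; Proposal Red wins 4–1.
Proposal Red vs Proposal Green: Proposal Red is ranked higher on 3+1 = 4 ballots, Proposal Green on 1. Proposal Red wins 4–1.
Proposal Red vs Option III: 3+1+1 = 5 for Proposal Red, 0 for Option III — Proposal Red by 5–0.
Option II vs Plan E: Option II is ranked higher on 3 ballots, Plan E on 2. Option II wins 3–2.
Option II vs Option IV: 3 to 2, Option II.
Option II vs Proposal Green: Option II preferred on 3+1 = 4 ballots; Option II wins 4–1.
Option II vs Option III: 3+1 = 4 for Option II, 1 for Option III — Option II by 4–1.
Plan E vs Option IV: 4 to 1, Plan E.
Plan E vs Proposal Green: 3+1 = 4 for Plan E, 1 for Proposal Green — Plan E by 4–1.
Plan E vs Option III: 4 to 1, Plan E.
Option IV vs Proposal Green: 1 to 4, Proposal Green.
Option IV vs Option III: 1+1 = 2 for Option IV, 3 for Option III — Option III by 3–2.
Proposal Green vs Option III: 1 for Proposal Green, 4 for Option III — Option III by 4–1.
Proposal Red beats each of Option II, Plan E, Option IV, Proposal Green, Option III — Proposal Red is the Condorcet winner.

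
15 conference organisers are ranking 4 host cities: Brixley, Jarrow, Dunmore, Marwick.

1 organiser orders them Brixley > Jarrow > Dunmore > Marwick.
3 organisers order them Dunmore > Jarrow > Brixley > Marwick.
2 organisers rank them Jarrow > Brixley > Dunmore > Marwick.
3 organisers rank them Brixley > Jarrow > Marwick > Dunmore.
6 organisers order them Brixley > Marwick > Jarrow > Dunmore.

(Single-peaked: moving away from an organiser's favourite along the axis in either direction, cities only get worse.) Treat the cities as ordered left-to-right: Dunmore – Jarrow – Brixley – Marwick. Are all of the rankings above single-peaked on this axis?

Axis positions: Dunmore=1, Jarrow=2, Brixley=3, Marwick=4.
Faction 1 (peak Brixley at position 3): ranking walks positions 3-2-1-4, expanding outward from the peak — single-peaked.
Faction 2 (peak Dunmore at position 1): ranking walks positions 1-2-3-4, expanding outward from the peak — single-peaked.
Faction 3 (peak Jarrow at position 2): ranking walks positions 2-3-1-4, expanding outward from the peak — single-peaked.
Faction 4 (peak Brixley at position 3): ranking walks positions 3-2-4-1, expanding outward from the peak — single-peaked.
Faction 5 (peak Brixley at position 3): ranking walks positions 3-4-2-1, expanding outward from the peak — single-peaked.
Every ranking is single-peaked on this axis.

yes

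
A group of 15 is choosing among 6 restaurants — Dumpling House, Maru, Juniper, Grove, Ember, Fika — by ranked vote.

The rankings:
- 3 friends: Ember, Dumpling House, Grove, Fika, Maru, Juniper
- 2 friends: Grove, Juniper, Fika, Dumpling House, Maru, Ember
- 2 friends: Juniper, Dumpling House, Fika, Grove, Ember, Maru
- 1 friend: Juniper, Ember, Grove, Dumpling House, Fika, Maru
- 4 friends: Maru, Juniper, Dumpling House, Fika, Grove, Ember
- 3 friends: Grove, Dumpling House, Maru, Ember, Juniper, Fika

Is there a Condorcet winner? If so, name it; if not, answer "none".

none

Head-to-head results (15 friends):
Dumpling House–Maru: Dumpling House 11–4.
Dumpling House vs Juniper: 6 to 9, Juniper.
Dumpling House vs Grove: Dumpling House is ranked higher on 3+2+4 = 9 ballots, Grove on 6. Dumpling House wins 9–6.
Dumpling House vs Ember: 11 to 4, Dumpling House.
Dumpling House vs Fika: Dumpling House is ranked higher on 3+2+1+4+3 = 13 ballots, Fika on 2. Dumpling House wins 13–2.
Maru vs Juniper: Maru, 10–5.
Maru vs Grove: Maru is ranked higher on 4 ballots, Grove on 11. Grove wins 11–4.
Maru vs Ember: 9 to 6, Maru.
Maru vs Fika: Fika wins 8–7.
Juniper vs Grove: Grove, 8–7.
Juniper vs Ember: Juniper wins 9–6.
Juniper vs Fika: Juniper wins 12–3.
Grove–Ember: Grove 11–4.
Grove vs Fika: 3+2+1+3 = 9 for Grove, 6 for Fika — Grove by 9–6.
Ember–Fika: Fika 8–7.
Each restaurant drops at least one matchup (Dumpling House loses to Juniper; Maru loses to Dumpling House; Juniper loses to Maru; Grove loses to Dumpling House; Ember loses to Dumpling House; Fika loses to Dumpling House); the cycle Dumpling House beats Maru beats Juniper beats Dumpling House rules out a Condorcet winner.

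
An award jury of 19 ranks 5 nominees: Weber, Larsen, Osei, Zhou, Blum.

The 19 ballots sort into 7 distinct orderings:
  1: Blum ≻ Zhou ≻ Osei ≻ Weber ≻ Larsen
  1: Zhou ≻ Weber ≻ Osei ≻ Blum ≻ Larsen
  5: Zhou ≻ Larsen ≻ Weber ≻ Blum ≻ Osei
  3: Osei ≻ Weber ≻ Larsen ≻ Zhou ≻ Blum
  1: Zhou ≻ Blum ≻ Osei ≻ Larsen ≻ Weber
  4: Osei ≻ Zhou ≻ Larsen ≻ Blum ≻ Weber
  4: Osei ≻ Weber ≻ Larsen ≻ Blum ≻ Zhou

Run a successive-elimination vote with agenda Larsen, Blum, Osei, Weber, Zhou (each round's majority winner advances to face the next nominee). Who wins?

Osei

Round 1: Larsen vs Blum — 16–3, Larsen advances.
Round 2: Larsen vs Osei — 5–14, Osei advances.
Round 3: Osei vs Weber — 13–6, Osei advances.
Round 4: Osei vs Zhou — 11–8, Osei advances.
Osei survives the agenda.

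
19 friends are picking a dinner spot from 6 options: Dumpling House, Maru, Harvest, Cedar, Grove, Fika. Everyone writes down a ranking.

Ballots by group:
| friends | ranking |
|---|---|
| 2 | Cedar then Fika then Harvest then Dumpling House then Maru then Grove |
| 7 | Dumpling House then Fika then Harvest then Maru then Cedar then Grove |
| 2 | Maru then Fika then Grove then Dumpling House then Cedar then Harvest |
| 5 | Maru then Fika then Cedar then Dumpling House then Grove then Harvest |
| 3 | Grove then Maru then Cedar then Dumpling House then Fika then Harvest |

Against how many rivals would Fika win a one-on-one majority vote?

Fika against each rival (19 friends):
Fika vs Dumpling House: Dumpling House wins 10–9.
Fika vs Maru: 9 to 10, Maru.
Fika vs Harvest: Fika is ranked higher on 2+7+2+5+3 = 19 ballots, Harvest on 0. Fika wins 19–0.
Fika vs Cedar: Fika preferred on 7+2+5 = 14 ballots; Fika wins 14–5.
Fika vs Grove: Fika is ranked higher on 2+7+2+5 = 16 ballots, Grove on 3. Fika wins 16–3.
Fika beats Harvest, Cedar, Grove; loses to Dumpling House, Maru — 3 pairwise wins.

3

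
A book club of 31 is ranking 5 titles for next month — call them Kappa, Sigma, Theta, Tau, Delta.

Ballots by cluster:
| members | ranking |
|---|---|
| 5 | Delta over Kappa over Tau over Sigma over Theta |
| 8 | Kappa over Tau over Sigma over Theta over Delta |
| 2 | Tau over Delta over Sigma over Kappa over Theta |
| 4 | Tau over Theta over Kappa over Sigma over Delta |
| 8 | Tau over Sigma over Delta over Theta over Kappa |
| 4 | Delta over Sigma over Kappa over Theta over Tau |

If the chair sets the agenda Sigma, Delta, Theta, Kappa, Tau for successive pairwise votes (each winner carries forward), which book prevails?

Round 1: Sigma vs Delta — 20–11, Sigma advances.
Round 2: Sigma vs Theta — 27–4, Sigma advances.
Round 3: Sigma vs Kappa — 14–17, Kappa advances.
Round 4: Kappa vs Tau — 17–14, Kappa advances.
The agenda winner is Kappa.

Kappa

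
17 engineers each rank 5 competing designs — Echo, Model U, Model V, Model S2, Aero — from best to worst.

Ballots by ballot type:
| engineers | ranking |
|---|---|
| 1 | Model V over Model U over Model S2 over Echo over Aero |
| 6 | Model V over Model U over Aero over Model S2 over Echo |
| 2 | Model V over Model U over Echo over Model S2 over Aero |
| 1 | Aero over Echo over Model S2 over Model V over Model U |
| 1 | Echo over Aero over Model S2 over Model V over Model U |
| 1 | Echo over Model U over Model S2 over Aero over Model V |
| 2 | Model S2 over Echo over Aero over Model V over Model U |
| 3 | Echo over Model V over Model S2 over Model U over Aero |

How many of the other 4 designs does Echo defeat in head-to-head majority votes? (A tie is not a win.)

1

Echo against each rival (17 engineers):
Echo vs Model U: Echo is ranked higher on 1+1+1+2+3 = 8 ballots, Model U on 9. Model U wins 9–8.
Echo vs Model V: Model V, 9–8.
Echo–Model S2: Model S2 9–8.
Echo vs Aero: Echo wins 10–7.
Echo beats Aero; loses to Model U, Model V, Model S2 — 1 pairwise win.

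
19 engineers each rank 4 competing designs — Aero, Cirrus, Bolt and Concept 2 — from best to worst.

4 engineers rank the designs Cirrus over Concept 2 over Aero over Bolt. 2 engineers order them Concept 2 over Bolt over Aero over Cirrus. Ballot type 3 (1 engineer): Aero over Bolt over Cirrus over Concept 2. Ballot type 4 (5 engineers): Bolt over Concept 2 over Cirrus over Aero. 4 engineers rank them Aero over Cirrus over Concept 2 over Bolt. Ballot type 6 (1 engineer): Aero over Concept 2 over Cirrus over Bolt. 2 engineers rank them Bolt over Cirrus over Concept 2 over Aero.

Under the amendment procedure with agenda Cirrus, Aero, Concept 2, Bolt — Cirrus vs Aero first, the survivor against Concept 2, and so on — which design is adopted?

Round 1: Cirrus vs Aero — 11–8, Cirrus advances.
Round 2: Cirrus vs Concept 2 — 11–8, Cirrus advances.
Round 3: Cirrus vs Bolt — 9–10, Bolt advances.
Bolt survives the agenda.

Bolt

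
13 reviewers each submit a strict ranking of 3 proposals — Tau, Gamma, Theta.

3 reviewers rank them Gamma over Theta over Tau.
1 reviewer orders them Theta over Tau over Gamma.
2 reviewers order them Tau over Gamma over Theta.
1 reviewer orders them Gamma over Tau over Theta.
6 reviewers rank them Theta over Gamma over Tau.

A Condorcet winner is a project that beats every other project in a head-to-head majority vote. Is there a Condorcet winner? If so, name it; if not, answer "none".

Head-to-head results (13 reviewers):
Tau–Gamma: Gamma 10–3.
Tau vs Theta: 2+1 = 3 for Tau, 10 for Theta — Theta by 10–3.
Gamma vs Theta: 3+2+1 = 6 for Gamma, 7 for Theta — Theta by 7–6.
Theta defeats every rival head-to-head and is the Condorcet winner.

Theta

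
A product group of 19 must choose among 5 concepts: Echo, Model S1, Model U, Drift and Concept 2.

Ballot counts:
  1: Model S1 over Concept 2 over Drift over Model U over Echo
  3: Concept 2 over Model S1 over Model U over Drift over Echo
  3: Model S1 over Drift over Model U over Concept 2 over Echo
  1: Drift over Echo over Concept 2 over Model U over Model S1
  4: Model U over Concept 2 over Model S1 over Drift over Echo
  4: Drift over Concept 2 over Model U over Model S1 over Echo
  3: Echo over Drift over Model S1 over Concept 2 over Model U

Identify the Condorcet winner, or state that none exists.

Head-to-head results (19 engineers):
Echo vs Model S1: Model S1, 15–4.
Echo vs Model U: Model U, 15–4.
Echo vs Drift: Drift wins 16–3.
Echo–Concept 2: Concept 2 15–4.
Model S1 vs Model U: Model S1 wins 10–9.
Model S1–Drift: Model S1 11–8.
Model S1 vs Concept 2: Concept 2 wins 12–7.
Model U–Drift: Drift 12–7.
Model U–Concept 2: Concept 2 12–7.
Drift–Concept 2: Drift 11–8.
Each design drops at least one matchup (Echo loses to Model S1; Model S1 loses to Concept 2; Model U loses to Model S1; Drift loses to Model S1; Concept 2 loses to Drift); the cycle Model S1 → Drift → Concept 2 → Model S1 rules out a Condorcet winner.

none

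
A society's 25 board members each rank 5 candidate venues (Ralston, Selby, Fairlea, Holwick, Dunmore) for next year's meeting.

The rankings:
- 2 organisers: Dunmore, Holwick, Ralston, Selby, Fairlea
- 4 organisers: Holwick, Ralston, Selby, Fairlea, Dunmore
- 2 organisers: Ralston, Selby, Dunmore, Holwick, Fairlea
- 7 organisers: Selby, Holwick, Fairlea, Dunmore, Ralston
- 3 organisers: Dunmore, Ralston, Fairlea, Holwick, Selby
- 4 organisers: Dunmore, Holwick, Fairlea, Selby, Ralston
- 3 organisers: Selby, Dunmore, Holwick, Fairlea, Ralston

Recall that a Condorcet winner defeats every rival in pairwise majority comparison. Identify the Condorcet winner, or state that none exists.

none

Pairwise majorities:
Ralston vs Selby: Selby wins 14–11.
Ralston–Fairlea: Fairlea 14–11.
Ralston vs Holwick: Ralston is ranked higher on 2+3 = 5 ballots, Holwick on 20. Holwick wins 20–5.
Ralston vs Dunmore: 4+2 = 6 for Ralston, 19 for Dunmore — Dunmore by 19–6.
Selby vs Fairlea: 18 to 7, Selby.
Selby vs Holwick: Selby preferred on 2+7+3 = 12 ballots; Holwick wins 13–12.
Selby–Dunmore: Selby 16–9.
Fairlea–Holwick: Holwick 22–3.
Fairlea vs Dunmore: 4+7 = 11 for Fairlea, 14 for Dunmore — Dunmore by 14–11.
Holwick vs Dunmore: Dunmore, 14–11.
Each city drops at least one matchup (Ralston loses to Selby; Selby loses to Holwick; Fairlea loses to Selby; Holwick loses to Dunmore; Dunmore loses to Selby); the cycle Selby > Dunmore > Holwick > Selby rules out a Condorcet winner.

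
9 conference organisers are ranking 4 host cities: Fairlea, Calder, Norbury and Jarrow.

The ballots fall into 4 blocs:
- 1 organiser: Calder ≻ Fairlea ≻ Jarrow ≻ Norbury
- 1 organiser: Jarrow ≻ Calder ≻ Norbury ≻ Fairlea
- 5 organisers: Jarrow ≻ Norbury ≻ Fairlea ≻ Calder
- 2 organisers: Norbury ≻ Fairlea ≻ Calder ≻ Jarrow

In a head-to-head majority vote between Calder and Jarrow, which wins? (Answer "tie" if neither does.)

Ballots ranking Calder above Jarrow: 1 + 2 = 3.
Ballots ranking Jarrow above Calder: 9 − 3 = 6.
Jarrow wins the head-to-head 6–3.

Jarrow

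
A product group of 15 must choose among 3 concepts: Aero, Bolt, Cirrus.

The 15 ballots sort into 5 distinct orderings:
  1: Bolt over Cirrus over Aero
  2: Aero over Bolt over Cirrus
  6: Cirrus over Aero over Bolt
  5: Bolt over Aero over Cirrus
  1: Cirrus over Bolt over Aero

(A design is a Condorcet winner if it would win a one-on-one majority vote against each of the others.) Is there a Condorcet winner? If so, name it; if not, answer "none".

Head-to-head results (15 engineers):
Aero–Bolt: Aero 8–7.
Aero–Cirrus: Cirrus 8–7.
Bolt vs Cirrus: 1+2+5 = 8 for Bolt, 7 for Cirrus — Bolt by 8–7.
Every design loses at least once (Aero loses to Cirrus; Bolt loses to Aero; Cirrus loses to Bolt). The majority relation contains the cycle Aero → Bolt → Cirrus → Aero, so there is no Condorcet winner.

none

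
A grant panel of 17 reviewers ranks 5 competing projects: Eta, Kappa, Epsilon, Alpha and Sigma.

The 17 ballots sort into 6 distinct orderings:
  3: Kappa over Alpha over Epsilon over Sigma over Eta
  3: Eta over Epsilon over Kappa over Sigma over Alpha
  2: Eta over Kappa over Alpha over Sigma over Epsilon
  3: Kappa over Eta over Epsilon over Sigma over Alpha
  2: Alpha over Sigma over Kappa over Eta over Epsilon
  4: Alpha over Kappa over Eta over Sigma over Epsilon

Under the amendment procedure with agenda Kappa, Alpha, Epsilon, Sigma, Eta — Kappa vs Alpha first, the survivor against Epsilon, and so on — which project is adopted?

Kappa

Round 1: Kappa vs Alpha — 11–6, Kappa advances.
Round 2: Kappa vs Epsilon — 14–3, Kappa advances.
Round 3: Kappa vs Sigma — 15–2, Kappa advances.
Round 4: Kappa vs Eta — 12–5, Kappa advances.
Kappa survives the agenda.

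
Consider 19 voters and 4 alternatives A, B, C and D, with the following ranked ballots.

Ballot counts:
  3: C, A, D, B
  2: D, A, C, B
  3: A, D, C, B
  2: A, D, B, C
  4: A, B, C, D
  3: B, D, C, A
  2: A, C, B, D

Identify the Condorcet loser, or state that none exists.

Pairwise majorities:
A vs B: A, 16–3.
A vs C: A preferred on 2+3+2+4+2 = 13 ballots; A wins 13–6.
A vs D: A wins 14–5.
B vs C: B preferred on 2+4+3 = 9 ballots; C wins 10–9.
B–D: D 10–9.
C–D: D 10–9.
B is beaten in every head-to-head and is the Condorcet loser.

B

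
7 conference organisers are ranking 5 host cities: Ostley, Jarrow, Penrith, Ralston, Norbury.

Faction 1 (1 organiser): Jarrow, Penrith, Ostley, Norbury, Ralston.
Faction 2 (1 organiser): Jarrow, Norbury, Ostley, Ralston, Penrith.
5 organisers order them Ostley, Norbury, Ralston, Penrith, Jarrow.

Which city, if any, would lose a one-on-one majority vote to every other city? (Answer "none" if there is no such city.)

Jarrow

Head-to-head results (7 organisers):
Ostley vs Jarrow: Ostley wins 5–2.
Ostley vs Penrith: Ostley is ranked higher on 1+5 = 6 ballots, Penrith on 1. Ostley wins 6–1.
Ostley vs Ralston: Ostley preferred on 1+1+5 = 7 ballots; Ostley wins 7–0.
Ostley vs Norbury: 6 to 1, Ostley.
Jarrow vs Penrith: 1+1 = 2 for Jarrow, 5 for Penrith — Penrith by 5–2.
Jarrow vs Ralston: Ralston wins 5–2.
Jarrow vs Norbury: Norbury wins 5–2.
Penrith vs Ralston: Penrith preferred on 1 ballot; Ralston wins 6–1.
Penrith vs Norbury: 1 to 6, Norbury.
Ralston–Norbury: Norbury 7–0.
Jarrow is beaten in every head-to-head and is the Condorcet loser.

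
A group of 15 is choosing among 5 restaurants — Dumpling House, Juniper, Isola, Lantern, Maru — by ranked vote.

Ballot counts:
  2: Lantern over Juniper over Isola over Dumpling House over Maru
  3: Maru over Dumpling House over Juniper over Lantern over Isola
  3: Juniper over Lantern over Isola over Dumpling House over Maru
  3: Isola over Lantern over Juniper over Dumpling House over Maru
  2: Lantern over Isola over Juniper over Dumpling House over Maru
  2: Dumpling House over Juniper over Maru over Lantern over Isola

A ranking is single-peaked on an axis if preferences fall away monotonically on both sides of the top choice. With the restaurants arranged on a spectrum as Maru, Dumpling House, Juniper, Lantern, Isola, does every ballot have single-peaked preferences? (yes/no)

Axis positions: Maru=1, Dumpling House=2, Juniper=3, Lantern=4, Isola=5.
Cluster 1 (peak Lantern at position 4): ranking walks positions 4-3-5-2-1, expanding outward from the peak — single-peaked.
Cluster 2 (peak Maru at position 1): ranking walks positions 1-2-3-4-5, expanding outward from the peak — single-peaked.
Cluster 3 (peak Juniper at position 3): ranking walks positions 3-4-5-2-1, expanding outward from the peak — single-peaked.
Cluster 4 (peak Isola at position 5): ranking walks positions 5-4-3-2-1, expanding outward from the peak — single-peaked.
Cluster 5 (peak Lantern at position 4): ranking walks positions 4-5-3-2-1, expanding outward from the peak — single-peaked.
Cluster 6 (peak Dumpling House at position 2): ranking walks positions 2-3-1-4-5, expanding outward from the peak — single-peaked.
Every ranking is single-peaked on this axis.

yes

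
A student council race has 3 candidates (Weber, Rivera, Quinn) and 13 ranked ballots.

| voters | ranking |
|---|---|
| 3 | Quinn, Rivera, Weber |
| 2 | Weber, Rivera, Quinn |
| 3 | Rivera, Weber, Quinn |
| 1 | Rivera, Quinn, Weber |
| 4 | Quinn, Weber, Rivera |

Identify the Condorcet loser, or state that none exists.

Weber

Pairwise majorities:
Weber vs Rivera: 6 to 7, Rivera.
Weber vs Quinn: 5 to 8, Quinn.
Rivera vs Quinn: Quinn wins 7–6.
Only Weber has no wins; Weber is the Condorcet loser.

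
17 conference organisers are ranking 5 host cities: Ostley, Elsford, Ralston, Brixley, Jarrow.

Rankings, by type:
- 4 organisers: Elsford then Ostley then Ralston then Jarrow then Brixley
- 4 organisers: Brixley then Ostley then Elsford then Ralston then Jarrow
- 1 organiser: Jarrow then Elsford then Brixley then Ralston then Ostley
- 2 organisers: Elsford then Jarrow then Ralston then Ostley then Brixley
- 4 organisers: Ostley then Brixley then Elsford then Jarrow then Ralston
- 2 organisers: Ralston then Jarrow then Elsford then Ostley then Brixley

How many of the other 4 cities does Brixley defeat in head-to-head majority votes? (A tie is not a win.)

1

Brixley against each rival (17 organisers):
Brixley–Ostley: Ostley 12–5.
Brixley vs Elsford: Elsford, 9–8.
Brixley vs Ralston: 9 to 8, Brixley.
Brixley vs Jarrow: Jarrow wins 9–8.
Brixley beats Ralston; loses to Ostley, Elsford, Jarrow — 1 pairwise win.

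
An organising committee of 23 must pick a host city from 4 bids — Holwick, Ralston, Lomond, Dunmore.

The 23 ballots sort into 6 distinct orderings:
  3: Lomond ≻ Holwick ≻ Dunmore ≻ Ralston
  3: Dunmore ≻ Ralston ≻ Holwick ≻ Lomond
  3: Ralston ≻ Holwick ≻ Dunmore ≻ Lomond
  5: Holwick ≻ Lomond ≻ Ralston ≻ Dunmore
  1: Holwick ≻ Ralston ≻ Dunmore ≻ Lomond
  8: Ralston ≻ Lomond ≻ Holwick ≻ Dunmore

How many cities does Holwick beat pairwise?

Holwick against each rival (23 organisers):
Holwick vs Ralston: Ralston, 14–9.
Holwick vs Lomond: Holwick is ranked higher on 3+3+5+1 = 12 ballots, Lomond on 11. Holwick wins 12–11.
Holwick vs Dunmore: Holwick preferred on 3+3+5+1+8 = 20 ballots; Holwick wins 20–3.
Holwick beats Lomond, Dunmore; loses to Ralston — 2 pairwise wins.

2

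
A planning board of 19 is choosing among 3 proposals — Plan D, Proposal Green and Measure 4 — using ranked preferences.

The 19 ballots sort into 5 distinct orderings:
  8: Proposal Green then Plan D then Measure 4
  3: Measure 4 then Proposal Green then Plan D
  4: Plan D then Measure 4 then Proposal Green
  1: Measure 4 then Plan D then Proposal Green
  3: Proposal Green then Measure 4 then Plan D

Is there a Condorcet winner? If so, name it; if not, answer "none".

Pairwise majorities:
Plan D vs Proposal Green: 4+1 = 5 for Plan D, 14 for Proposal Green — Proposal Green by 14–5.
Plan D vs Measure 4: 8+4 = 12 for Plan D, 7 for Measure 4 — Plan D by 12–7.
Proposal Green vs Measure 4: Proposal Green is ranked higher on 8+3 = 11 ballots, Measure 4 on 8. Proposal Green wins 11–8.
Proposal Green defeats every rival head-to-head and is the Condorcet winner.

Proposal Green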